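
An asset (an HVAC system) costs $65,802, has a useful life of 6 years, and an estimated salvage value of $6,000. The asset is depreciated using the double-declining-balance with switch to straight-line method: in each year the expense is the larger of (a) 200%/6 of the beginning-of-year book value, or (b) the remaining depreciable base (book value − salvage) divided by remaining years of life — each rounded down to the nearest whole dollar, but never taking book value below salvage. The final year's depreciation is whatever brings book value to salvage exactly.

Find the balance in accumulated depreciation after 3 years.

Depreciable base = $65,802 − $6,000 = $59,802.
Year 1: DB = ⌊$65,802 × 200%/6⌋ = $21,934; SL = ⌊$59,802/6⌋ = $9,967 → take DB $21,934. Book value $43,868.
Year 2: DB = ⌊$43,868 × 200%/6⌋ = $14,622; SL = ⌊$37,868/5⌋ = $7,573 → take DB $14,622. Book value $29,246.
Year 3: DB = ⌊$29,246 × 200%/6⌋ = $9,748; SL = ⌊$23,246/4⌋ = $5,811 → take DB $9,748. Book value $19,498.
Accumulated through year 3 = $65,802 − $19,498 = $46,304.

$46,304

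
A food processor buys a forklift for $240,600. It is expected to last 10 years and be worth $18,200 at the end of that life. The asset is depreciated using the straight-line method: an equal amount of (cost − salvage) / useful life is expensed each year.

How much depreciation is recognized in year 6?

Depreciable base = $240,600 − $18,200 = $222,400.
Annual expense = $222,400 / 10 = $22,240.

$22,240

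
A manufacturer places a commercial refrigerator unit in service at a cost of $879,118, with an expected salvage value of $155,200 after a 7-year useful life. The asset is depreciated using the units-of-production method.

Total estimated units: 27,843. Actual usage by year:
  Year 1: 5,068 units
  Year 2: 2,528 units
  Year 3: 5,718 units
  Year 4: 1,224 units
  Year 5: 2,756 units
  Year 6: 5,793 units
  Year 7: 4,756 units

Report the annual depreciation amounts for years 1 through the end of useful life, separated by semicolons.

$131,768; $65,728; $148,668; $31,824; $71,656; $150,618; $123,656

Depreciable base = $879,118 − $155,200 = $723,918.
Rate = $723,918 / 27,843 units = $26 per unit.
Year 1: 5,068 × $26 = $131,768. Book value $747,350.
Year 2: 2,528 × $26 = $65,728. Book value $681,622.
Year 3: 5,718 × $26 = $148,668. Book value $532,954.
Year 4: 1,224 × $26 = $31,824. Book value $501,130.
Year 5: 2,756 × $26 = $71,656. Book value $429,474.
Year 6: 5,793 × $26 = $150,618. Book value $278,856.
Year 7: 4,756 × $26 = $123,656. Book value $155,200.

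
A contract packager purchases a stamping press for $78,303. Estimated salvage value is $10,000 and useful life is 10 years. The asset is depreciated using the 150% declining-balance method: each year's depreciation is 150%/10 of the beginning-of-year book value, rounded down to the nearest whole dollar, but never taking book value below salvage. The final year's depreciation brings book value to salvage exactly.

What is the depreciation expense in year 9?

Depreciable base = $78,303 − $10,000 = $68,303.
Year 1: ⌊$78,303 × 150%/10⌋ = $11,745. Book value $66,558.
Year 2: ⌊$66,558 × 150%/10⌋ = $9,983. Book value $56,575.
Year 3: ⌊$56,575 × 150%/10⌋ = $8,486. Book value $48,089.
Year 4: ⌊$48,089 × 150%/10⌋ = $7,213. Book value $40,876.
Year 5: ⌊$40,876 × 150%/10⌋ = $6,131. Book value $34,745.
Year 6: ⌊$34,745 × 150%/10⌋ = $5,211. Book value $29,534.
Year 7: ⌊$29,534 × 150%/10⌋ = $4,430. Book value $25,104.
Year 8: ⌊$25,104 × 150%/10⌋ = $3,765. Book value $21,339.
Year 9: ⌊$21,339 × 150%/10⌋ = $3,200. Book value $18,139.

$3,200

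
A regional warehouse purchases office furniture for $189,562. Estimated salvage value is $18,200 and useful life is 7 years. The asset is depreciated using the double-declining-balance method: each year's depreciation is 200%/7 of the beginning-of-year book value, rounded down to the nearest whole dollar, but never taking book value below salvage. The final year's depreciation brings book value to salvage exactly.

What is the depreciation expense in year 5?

$14,098

Depreciable base = $189,562 − $18,200 = $171,362.
Year 1: ⌊$189,562 × 200%/7⌋ = $54,160. Book value $135,402.
Year 2: ⌊$135,402 × 200%/7⌋ = $38,686. Book value $96,716.
Year 3: ⌊$96,716 × 200%/7⌋ = $27,633. Book value $69,083.
Year 4: ⌊$69,083 × 200%/7⌋ = $19,738. Book value $49,345.
Year 5: ⌊$49,345 × 200%/7⌋ = $14,098. Book value $35,247.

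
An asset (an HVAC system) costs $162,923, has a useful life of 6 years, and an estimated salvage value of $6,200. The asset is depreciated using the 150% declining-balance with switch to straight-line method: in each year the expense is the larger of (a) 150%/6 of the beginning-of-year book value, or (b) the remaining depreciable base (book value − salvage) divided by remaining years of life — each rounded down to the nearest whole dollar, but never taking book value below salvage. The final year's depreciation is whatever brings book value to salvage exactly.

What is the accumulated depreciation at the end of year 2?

$71,278

Depreciable base = $162,923 − $6,200 = $156,723.
Year 1: DB = ⌊$162,923 × 150%/6⌋ = $40,730; SL = ⌊$156,723/6⌋ = $26,120 → take DB $40,730. Book value $122,193.
Year 2: DB = ⌊$122,193 × 150%/6⌋ = $30,548; SL = ⌊$115,993/5⌋ = $23,198 → take DB $30,548. Book value $91,645.
Accumulated through year 2 = $162,923 − $91,645 = $71,278.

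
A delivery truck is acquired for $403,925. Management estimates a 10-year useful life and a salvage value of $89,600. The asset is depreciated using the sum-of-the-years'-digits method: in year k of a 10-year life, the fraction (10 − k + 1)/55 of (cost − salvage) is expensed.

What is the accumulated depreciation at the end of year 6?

$257,175

Depreciable base = $403,925 − $89,600 = $314,325.
Sum of the years' digits = 10+9+8+7+6+5+4+3+2+1 = 55.
Year 1: $314,325 × 10/55 = $57,150. Book value $346,775.
Year 2: $314,325 × 9/55 = $51,435. Book value $295,340.
Year 3: $314,325 × 8/55 = $45,720. Book value $249,620.
Year 4: $314,325 × 7/55 = $40,005. Book value $209,615.
Year 5: $314,325 × 6/55 = $34,290. Book value $175,325.
Year 6: $314,325 × 5/55 = $28,575. Book value $146,750.
Accumulated through year 6 = $403,925 − $146,750 = $257,175.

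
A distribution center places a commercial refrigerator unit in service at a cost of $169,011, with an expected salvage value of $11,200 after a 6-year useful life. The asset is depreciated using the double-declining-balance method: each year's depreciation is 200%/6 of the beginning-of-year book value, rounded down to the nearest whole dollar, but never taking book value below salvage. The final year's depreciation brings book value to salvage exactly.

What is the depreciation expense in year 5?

$11,128

Depreciable base = $169,011 − $11,200 = $157,811.
Year 1: ⌊$169,011 × 200%/6⌋ = $56,337. Book value $112,674.
Year 2: ⌊$112,674 × 200%/6⌋ = $37,558. Book value $75,116.
Year 3: ⌊$75,116 × 200%/6⌋ = $25,038. Book value $50,078.
Year 4: ⌊$50,078 × 200%/6⌋ = $16,692. Book value $33,386.
Year 5: ⌊$33,386 × 200%/6⌋ = $11,128. Book value $22,258.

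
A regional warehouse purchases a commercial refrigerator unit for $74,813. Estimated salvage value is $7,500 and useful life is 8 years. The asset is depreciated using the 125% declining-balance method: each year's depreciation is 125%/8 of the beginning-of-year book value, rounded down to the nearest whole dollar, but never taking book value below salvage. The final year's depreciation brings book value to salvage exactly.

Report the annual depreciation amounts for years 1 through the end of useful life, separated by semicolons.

Depreciable base = $74,813 − $7,500 = $67,313.
Year 1: ⌊$74,813 × 125%/8⌋ = $11,689. Book value $63,124.
Year 2: ⌊$63,124 × 125%/8⌋ = $9,863. Book value $53,261.
Year 3: ⌊$53,261 × 125%/8⌋ = $8,322. Book value $44,939.
Year 4: ⌊$44,939 × 125%/8⌋ = $7,021. Book value $37,918.
Year 5: ⌊$37,918 × 125%/8⌋ = $5,924. Book value $31,994.
Year 6: ⌊$31,994 × 125%/8⌋ = $4,999. Book value $26,995.
Year 7: ⌊$26,995 × 125%/8⌋ = $4,217. Book value $22,778.
Year 8 (final): $22,778 − $7,500 = $15,278. Book value $7,500.

$11,689; $9,863; $8,322; $7,021; $5,924; $4,999; $4,217; $15,278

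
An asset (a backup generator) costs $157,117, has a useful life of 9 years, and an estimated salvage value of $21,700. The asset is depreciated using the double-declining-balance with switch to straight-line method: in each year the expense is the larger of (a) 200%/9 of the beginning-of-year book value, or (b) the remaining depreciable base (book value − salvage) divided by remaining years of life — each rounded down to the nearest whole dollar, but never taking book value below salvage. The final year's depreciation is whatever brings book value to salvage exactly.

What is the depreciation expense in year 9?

Depreciable base = $157,117 − $21,700 = $135,417.
Year 1: DB = ⌊$157,117 × 200%/9⌋ = $34,914; SL = ⌊$135,417/9⌋ = $15,046 → take DB $34,914. Book value $122,203.
Year 2: DB = ⌊$122,203 × 200%/9⌋ = $27,156; SL = ⌊$100,503/8⌋ = $12,562 → take DB $27,156. Book value $95,047.
Year 3: DB = ⌊$95,047 × 200%/9⌋ = $21,121; SL = ⌊$73,347/7⌋ = $10,478 → take DB $21,121. Book value $73,926.
Year 4: DB = ⌊$73,926 × 200%/9⌋ = $16,428; SL = ⌊$52,226/6⌋ = $8,704 → take DB $16,428. Book value $57,498.
Year 5: DB = ⌊$57,498 × 200%/9⌋ = $12,777; SL = ⌊$35,798/5⌋ = $7,159 → take DB $12,777. Book value $44,721.
Year 6: DB = ⌊$44,721 × 200%/9⌋ = $9,938; SL = ⌊$23,021/4⌋ = $5,755 → take DB $9,938. Book value $34,783.
Year 7: DB = ⌊$34,783 × 200%/9⌋ = $7,729; SL = ⌊$13,083/3⌋ = $4,361 → take DB $7,729. Book value $27,054.
Year 8: DB = ⌊$27,054 × 200%/9⌋ = $6,012; SL = ⌊$5,354/2⌋ = $2,677 → take DB $6,012, capped at $5,354. Book value $21,700.
Year 9 (final): $21,700 − $21,700 = $0. Book value $21,700.

$0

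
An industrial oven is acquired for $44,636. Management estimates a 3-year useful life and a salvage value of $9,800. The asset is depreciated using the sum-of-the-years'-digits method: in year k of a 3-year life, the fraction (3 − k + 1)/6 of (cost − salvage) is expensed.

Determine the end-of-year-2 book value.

Depreciable base = $44,636 − $9,800 = $34,836.
Sum of the years' digits = 3+2+1 = 6.
Year 1: $34,836 × 3/6 = $17,418. Book value $27,218.
Year 2: $34,836 × 2/6 = $11,612. Book value $15,606.

$15,606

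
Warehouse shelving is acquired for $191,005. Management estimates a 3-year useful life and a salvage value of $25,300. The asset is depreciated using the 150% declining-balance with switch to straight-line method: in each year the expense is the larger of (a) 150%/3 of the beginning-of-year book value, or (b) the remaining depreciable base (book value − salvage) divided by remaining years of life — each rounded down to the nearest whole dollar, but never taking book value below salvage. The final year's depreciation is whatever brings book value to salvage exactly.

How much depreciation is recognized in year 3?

Depreciable base = $191,005 − $25,300 = $165,705.
Year 1: DB = ⌊$191,005 × 150%/3⌋ = $95,502; SL = ⌊$165,705/3⌋ = $55,235 → take DB $95,502. Book value $95,503.
Year 2: DB = ⌊$95,503 × 150%/3⌋ = $47,751; SL = ⌊$70,203/2⌋ = $35,101 → take DB $47,751. Book value $47,752.
Year 3 (final): $47,752 − $25,300 = $22,452. Book value $25,300.

$22,452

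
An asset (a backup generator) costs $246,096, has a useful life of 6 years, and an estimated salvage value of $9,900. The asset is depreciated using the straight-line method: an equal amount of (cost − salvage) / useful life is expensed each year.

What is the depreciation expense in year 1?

Depreciable base = $246,096 − $9,900 = $236,196.
Annual expense = $236,196 / 6 = $39,366.

$39,366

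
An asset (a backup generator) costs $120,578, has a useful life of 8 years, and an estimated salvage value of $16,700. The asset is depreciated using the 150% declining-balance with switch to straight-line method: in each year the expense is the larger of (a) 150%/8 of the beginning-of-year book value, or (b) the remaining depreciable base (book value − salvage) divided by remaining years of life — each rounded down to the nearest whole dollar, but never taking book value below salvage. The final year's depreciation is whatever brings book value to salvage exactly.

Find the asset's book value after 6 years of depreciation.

$34,032

Depreciable base = $120,578 − $16,700 = $103,878.
Year 1: DB = ⌊$120,578 × 150%/8⌋ = $22,608; SL = ⌊$103,878/8⌋ = $12,984 → take DB $22,608. Book value $97,970.
Year 2: DB = ⌊$97,970 × 150%/8⌋ = $18,369; SL = ⌊$81,270/7⌋ = $11,610 → take DB $18,369. Book value $79,601.
Year 3: DB = ⌊$79,601 × 150%/8⌋ = $14,925; SL = ⌊$62,901/6⌋ = $10,483 → take DB $14,925. Book value $64,676.
Year 4: DB = ⌊$64,676 × 150%/8⌋ = $12,126; SL = ⌊$47,976/5⌋ = $9,595 → take DB $12,126. Book value $52,550.
Year 5: DB = ⌊$52,550 × 150%/8⌋ = $9,853; SL = ⌊$35,850/4⌋ = $8,962 → take DB $9,853. Book value $42,697.
Year 6: DB = ⌊$42,697 × 150%/8⌋ = $8,005; SL = ⌊$25,997/3⌋ = $8,665 → take SL $8,665. Book value $34,032.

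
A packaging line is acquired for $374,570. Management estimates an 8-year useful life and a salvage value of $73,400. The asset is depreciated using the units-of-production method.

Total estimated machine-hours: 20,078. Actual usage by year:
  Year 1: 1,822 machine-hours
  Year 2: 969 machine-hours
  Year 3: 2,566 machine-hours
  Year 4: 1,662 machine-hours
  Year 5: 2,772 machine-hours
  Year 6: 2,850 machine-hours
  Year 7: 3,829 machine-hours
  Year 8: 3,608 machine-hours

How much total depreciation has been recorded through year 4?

Depreciable base = $374,570 − $73,400 = $301,170.
Rate = $301,170 / 20,078 machine-hours = $15 per machine-hour.
Year 1: 1,822 × $15 = $27,330. Book value $347,240.
Year 2: 969 × $15 = $14,535. Book value $332,705.
Year 3: 2,566 × $15 = $38,490. Book value $294,215.
Year 4: 1,662 × $15 = $24,930. Book value $269,285.
Accumulated through year 4 = $374,570 − $269,285 = $105,285.

$105,285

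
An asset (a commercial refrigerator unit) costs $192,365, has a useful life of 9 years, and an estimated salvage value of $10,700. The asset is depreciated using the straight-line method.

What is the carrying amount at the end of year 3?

$131,810

Depreciable base = $192,365 − $10,700 = $181,665.
Annual expense = $181,665 / 9 = $20,185.
End of year 1: book value $172,180.
End of year 2: book value $151,995.
End of year 3: book value $131,810.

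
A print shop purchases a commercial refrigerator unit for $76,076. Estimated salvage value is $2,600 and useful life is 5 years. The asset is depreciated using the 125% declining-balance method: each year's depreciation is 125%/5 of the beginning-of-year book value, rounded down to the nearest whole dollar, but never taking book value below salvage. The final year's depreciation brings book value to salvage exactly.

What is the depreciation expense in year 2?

$14,264

Depreciable base = $76,076 − $2,600 = $73,476.
Year 1: ⌊$76,076 × 125%/5⌋ = $19,019. Book value $57,057.
Year 2: ⌊$57,057 × 125%/5⌋ = $14,264. Book value $42,793.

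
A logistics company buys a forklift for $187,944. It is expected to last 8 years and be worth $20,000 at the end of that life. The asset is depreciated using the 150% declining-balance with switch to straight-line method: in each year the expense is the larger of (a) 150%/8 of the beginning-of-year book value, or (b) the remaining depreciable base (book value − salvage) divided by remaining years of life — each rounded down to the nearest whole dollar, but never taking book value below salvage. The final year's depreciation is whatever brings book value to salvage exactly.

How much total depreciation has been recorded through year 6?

Depreciable base = $187,944 − $20,000 = $167,944.
Year 1: DB = ⌊$187,944 × 150%/8⌋ = $35,239; SL = ⌊$167,944/8⌋ = $20,993 → take DB $35,239. Book value $152,705.
Year 2: DB = ⌊$152,705 × 150%/8⌋ = $28,632; SL = ⌊$132,705/7⌋ = $18,957 → take DB $28,632. Book value $124,073.
Year 3: DB = ⌊$124,073 × 150%/8⌋ = $23,263; SL = ⌊$104,073/6⌋ = $17,345 → take DB $23,263. Book value $100,810.
Year 4: DB = ⌊$100,810 × 150%/8⌋ = $18,901; SL = ⌊$80,810/5⌋ = $16,162 → take DB $18,901. Book value $81,909.
Year 5: DB = ⌊$81,909 × 150%/8⌋ = $15,357; SL = ⌊$61,909/4⌋ = $15,477 → take SL $15,477. Book value $66,432.
Year 6: DB = ⌊$66,432 × 150%/8⌋ = $12,456; SL = ⌊$46,432/3⌋ = $15,477 → take SL $15,477. Book value $50,955.
Accumulated through year 6 = $187,944 − $50,955 = $136,989.

$136,989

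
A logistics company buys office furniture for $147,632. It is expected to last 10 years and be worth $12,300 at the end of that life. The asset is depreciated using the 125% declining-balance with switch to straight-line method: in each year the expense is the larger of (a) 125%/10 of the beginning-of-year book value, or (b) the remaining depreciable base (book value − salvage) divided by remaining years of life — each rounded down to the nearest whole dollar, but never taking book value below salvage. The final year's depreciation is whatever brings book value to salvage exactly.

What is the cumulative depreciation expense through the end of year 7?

Depreciable base = $147,632 − $12,300 = $135,332.
Year 1: DB = ⌊$147,632 × 125%/10⌋ = $18,454; SL = ⌊$135,332/10⌋ = $13,533 → take DB $18,454. Book value $129,178.
Year 2: DB = ⌊$129,178 × 125%/10⌋ = $16,147; SL = ⌊$116,878/9⌋ = $12,986 → take DB $16,147. Book value $113,031.
Year 3: DB = ⌊$113,031 × 125%/10⌋ = $14,128; SL = ⌊$100,731/8⌋ = $12,591 → take DB $14,128. Book value $98,903.
Year 4: DB = ⌊$98,903 × 125%/10⌋ = $12,362; SL = ⌊$86,603/7⌋ = $12,371 → take SL $12,371. Book value $86,532.
Year 5: DB = ⌊$86,532 × 125%/10⌋ = $10,816; SL = ⌊$74,232/6⌋ = $12,372 → take SL $12,372. Book value $74,160.
Year 6: DB = ⌊$74,160 × 125%/10⌋ = $9,270; SL = ⌊$61,860/5⌋ = $12,372 → take SL $12,372. Book value $61,788.
Year 7: DB = ⌊$61,788 × 125%/10⌋ = $7,723; SL = ⌊$49,488/4⌋ = $12,372 → take SL $12,372. Book value $49,416.
Accumulated through year 7 = $147,632 − $49,416 = $98,216.

$98,216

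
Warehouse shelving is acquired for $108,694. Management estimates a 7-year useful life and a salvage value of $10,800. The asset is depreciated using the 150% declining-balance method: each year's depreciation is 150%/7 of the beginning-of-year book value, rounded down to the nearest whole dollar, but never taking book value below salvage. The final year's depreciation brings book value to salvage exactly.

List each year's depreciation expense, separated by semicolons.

$23,291; $18,300; $14,379; $11,298; $8,877; $6,974; $14,775

Depreciable base = $108,694 − $10,800 = $97,894.
Year 1: ⌊$108,694 × 150%/7⌋ = $23,291. Book value $85,403.
Year 2: ⌊$85,403 × 150%/7⌋ = $18,300. Book value $67,103.
Year 3: ⌊$67,103 × 150%/7⌋ = $14,379. Book value $52,724.
Year 4: ⌊$52,724 × 150%/7⌋ = $11,298. Book value $41,426.
Year 5: ⌊$41,426 × 150%/7⌋ = $8,877. Book value $32,549.
Year 6: ⌊$32,549 × 150%/7⌋ = $6,974. Book value $25,575.
Year 7 (final): $25,575 − $10,800 = $14,775. Book value $10,800.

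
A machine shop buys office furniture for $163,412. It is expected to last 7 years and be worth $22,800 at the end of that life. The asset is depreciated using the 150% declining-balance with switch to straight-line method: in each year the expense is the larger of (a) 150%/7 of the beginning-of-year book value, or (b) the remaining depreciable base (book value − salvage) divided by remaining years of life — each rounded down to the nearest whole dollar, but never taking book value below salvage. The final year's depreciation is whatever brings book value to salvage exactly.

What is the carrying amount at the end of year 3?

$79,266

Depreciable base = $163,412 − $22,800 = $140,612.
Year 1: DB = ⌊$163,412 × 150%/7⌋ = $35,016; SL = ⌊$140,612/7⌋ = $20,087 → take DB $35,016. Book value $128,396.
Year 2: DB = ⌊$128,396 × 150%/7⌋ = $27,513; SL = ⌊$105,596/6⌋ = $17,599 → take DB $27,513. Book value $100,883.
Year 3: DB = ⌊$100,883 × 150%/7⌋ = $21,617; SL = ⌊$78,083/5⌋ = $15,616 → take DB $21,617. Book value $79,266.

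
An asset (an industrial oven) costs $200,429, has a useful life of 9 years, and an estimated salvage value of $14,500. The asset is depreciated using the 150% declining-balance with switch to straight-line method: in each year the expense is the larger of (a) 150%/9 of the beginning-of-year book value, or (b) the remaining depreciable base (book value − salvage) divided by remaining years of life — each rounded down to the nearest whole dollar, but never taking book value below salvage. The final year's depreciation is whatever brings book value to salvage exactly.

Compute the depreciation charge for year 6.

Depreciable base = $200,429 − $14,500 = $185,929.
Year 1: DB = ⌊$200,429 × 150%/9⌋ = $33,404; SL = ⌊$185,929/9⌋ = $20,658 → take DB $33,404. Book value $167,025.
Year 2: DB = ⌊$167,025 × 150%/9⌋ = $27,837; SL = ⌊$152,525/8⌋ = $19,065 → take DB $27,837. Book value $139,188.
Year 3: DB = ⌊$139,188 × 150%/9⌋ = $23,198; SL = ⌊$124,688/7⌋ = $17,812 → take DB $23,198. Book value $115,990.
Year 4: DB = ⌊$115,990 × 150%/9⌋ = $19,331; SL = ⌊$101,490/6⌋ = $16,915 → take DB $19,331. Book value $96,659.
Year 5: DB = ⌊$96,659 × 150%/9⌋ = $16,109; SL = ⌊$82,159/5⌋ = $16,431 → take SL $16,431. Book value $80,228.
Year 6: DB = ⌊$80,228 × 150%/9⌋ = $13,371; SL = ⌊$65,728/4⌋ = $16,432 → take SL $16,432. Book value $63,796.

$16,432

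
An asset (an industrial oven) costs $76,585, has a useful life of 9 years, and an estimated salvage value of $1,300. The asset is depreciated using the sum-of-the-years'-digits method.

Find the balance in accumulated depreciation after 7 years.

$70,266

Depreciable base = $76,585 − $1,300 = $75,285.
Sum of the years' digits = 9+8+7+6+5+4+3+2+1 = 45.
Year 1: $75,285 × 9/45 = $15,057. Book value $61,528.
Year 2: $75,285 × 8/45 = $13,384. Book value $48,144.
Year 3: $75,285 × 7/45 = $11,711. Book value $36,433.
Year 4: $75,285 × 6/45 = $10,038. Book value $26,395.
Year 5: $75,285 × 5/45 = $8,365. Book value $18,030.
Year 6: $75,285 × 4/45 = $6,692. Book value $11,338.
Year 7: $75,285 × 3/45 = $5,019. Book value $6,319.
Accumulated through year 7 = $76,585 − $6,319 = $70,266.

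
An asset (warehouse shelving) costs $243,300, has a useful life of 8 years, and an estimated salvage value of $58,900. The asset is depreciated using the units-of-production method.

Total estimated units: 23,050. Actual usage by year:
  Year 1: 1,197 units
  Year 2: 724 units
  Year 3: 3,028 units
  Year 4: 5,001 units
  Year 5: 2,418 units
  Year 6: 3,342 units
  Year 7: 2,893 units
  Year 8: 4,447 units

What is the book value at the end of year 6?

$117,620

Depreciable base = $243,300 − $58,900 = $184,400.
Rate = $184,400 / 23,050 units = $8 per unit.
Year 1: 1,197 × $8 = $9,576. Book value $233,724.
Year 2: 724 × $8 = $5,792. Book value $227,932.
Year 3: 3,028 × $8 = $24,224. Book value $203,708.
Year 4: 5,001 × $8 = $40,008. Book value $163,700.
Year 5: 2,418 × $8 = $19,344. Book value $144,356.
Year 6: 3,342 × $8 = $26,736. Book value $117,620.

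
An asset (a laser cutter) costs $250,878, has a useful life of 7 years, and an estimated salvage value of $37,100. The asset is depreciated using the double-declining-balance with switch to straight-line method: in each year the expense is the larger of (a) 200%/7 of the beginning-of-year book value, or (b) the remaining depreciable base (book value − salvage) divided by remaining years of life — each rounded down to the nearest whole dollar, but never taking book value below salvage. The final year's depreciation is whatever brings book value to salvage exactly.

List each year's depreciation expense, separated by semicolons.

Depreciable base = $250,878 − $37,100 = $213,778.
Year 1: DB = ⌊$250,878 × 200%/7⌋ = $71,679; SL = ⌊$213,778/7⌋ = $30,539 → take DB $71,679. Book value $179,199.
Year 2: DB = ⌊$179,199 × 200%/7⌋ = $51,199; SL = ⌊$142,099/6⌋ = $23,683 → take DB $51,199. Book value $128,000.
Year 3: DB = ⌊$128,000 × 200%/7⌋ = $36,571; SL = ⌊$90,900/5⌋ = $18,180 → take DB $36,571. Book value $91,429.
Year 4: DB = ⌊$91,429 × 200%/7⌋ = $26,122; SL = ⌊$54,329/4⌋ = $13,582 → take DB $26,122. Book value $65,307.
Year 5: DB = ⌊$65,307 × 200%/7⌋ = $18,659; SL = ⌊$28,207/3⌋ = $9,402 → take DB $18,659. Book value $46,648.
Year 6: DB = ⌊$46,648 × 200%/7⌋ = $13,328; SL = ⌊$9,548/2⌋ = $4,774 → take DB $13,328, capped at $9,548. Book value $37,100.
Year 7 (final): $37,100 − $37,100 = $0. Book value $37,100.

$71,679; $51,199; $36,571; $26,122; $18,659; $9,548; $0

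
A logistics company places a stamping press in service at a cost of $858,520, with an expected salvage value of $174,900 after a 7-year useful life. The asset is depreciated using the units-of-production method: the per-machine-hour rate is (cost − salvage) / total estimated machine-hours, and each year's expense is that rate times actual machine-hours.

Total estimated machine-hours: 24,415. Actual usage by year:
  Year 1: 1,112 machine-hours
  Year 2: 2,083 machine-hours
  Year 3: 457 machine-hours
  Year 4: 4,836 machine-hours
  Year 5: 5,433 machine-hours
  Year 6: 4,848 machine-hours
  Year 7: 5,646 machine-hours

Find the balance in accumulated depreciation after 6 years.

$525,532

Depreciable base = $858,520 − $174,900 = $683,620.
Rate = $683,620 / 24,415 machine-hours = $28 per machine-hour.
Year 1: 1,112 × $28 = $31,136. Book value $827,384.
Year 2: 2,083 × $28 = $58,324. Book value $769,060.
Year 3: 457 × $28 = $12,796. Book value $756,264.
Year 4: 4,836 × $28 = $135,408. Book value $620,856.
Year 5: 5,433 × $28 = $152,124. Book value $468,732.
Year 6: 4,848 × $28 = $135,744. Book value $332,988.
Accumulated through year 6 = $858,520 − $332,988 = $525,532.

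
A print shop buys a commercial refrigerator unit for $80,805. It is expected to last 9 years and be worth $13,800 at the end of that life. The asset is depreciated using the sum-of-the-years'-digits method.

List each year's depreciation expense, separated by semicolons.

$13,401; $11,912; $10,423; $8,934; $7,445; $5,956; $4,467; $2,978; $1,489

Depreciable base = $80,805 − $13,800 = $67,005.
Sum of the years' digits = 9+8+7+6+5+4+3+2+1 = 45.
Year 1: $67,005 × 9/45 = $13,401. Book value $67,404.
Year 2: $67,005 × 8/45 = $11,912. Book value $55,492.
Year 3: $67,005 × 7/45 = $10,423. Book value $45,069.
Year 4: $67,005 × 6/45 = $8,934. Book value $36,135.
Year 5: $67,005 × 5/45 = $7,445. Book value $28,690.
Year 6: $67,005 × 4/45 = $5,956. Book value $22,734.
Year 7: $67,005 × 3/45 = $4,467. Book value $18,267.
Year 8: $67,005 × 2/45 = $2,978. Book value $15,289.
Year 9: $67,005 × 1/45 = $1,489. Book value $13,800.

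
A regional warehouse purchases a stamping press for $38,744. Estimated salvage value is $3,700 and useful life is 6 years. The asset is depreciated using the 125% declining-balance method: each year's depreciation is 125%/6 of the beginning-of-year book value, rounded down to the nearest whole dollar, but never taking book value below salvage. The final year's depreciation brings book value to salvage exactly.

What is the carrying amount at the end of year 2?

$24,283

Depreciable base = $38,744 − $3,700 = $35,044.
Year 1: ⌊$38,744 × 125%/6⌋ = $8,071. Book value $30,673.
Year 2: ⌊$30,673 × 125%/6⌋ = $6,390. Book value $24,283.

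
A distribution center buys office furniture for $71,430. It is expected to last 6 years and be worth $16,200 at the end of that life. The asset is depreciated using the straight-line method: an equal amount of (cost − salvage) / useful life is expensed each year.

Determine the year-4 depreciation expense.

Depreciable base = $71,430 − $16,200 = $55,230.
Annual expense = $55,230 / 6 = $9,205.

$9,205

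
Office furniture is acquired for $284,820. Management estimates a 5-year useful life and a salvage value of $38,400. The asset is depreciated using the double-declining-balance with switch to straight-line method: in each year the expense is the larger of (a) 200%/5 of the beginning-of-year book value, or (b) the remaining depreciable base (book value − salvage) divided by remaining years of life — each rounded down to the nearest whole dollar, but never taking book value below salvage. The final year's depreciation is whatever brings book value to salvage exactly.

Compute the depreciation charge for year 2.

$68,356

Depreciable base = $284,820 − $38,400 = $246,420.
Year 1: DB = ⌊$284,820 × 200%/5⌋ = $113,928; SL = ⌊$246,420/5⌋ = $49,284 → take DB $113,928. Book value $170,892.
Year 2: DB = ⌊$170,892 × 200%/5⌋ = $68,356; SL = ⌊$132,492/4⌋ = $33,123 → take DB $68,356. Book value $102,536.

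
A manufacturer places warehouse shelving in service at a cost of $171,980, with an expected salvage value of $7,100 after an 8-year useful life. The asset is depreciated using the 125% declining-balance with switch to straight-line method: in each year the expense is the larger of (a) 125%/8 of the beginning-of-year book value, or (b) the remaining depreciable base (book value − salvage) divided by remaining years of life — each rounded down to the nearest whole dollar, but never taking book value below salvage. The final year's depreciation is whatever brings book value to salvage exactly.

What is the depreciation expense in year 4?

$19,222

Depreciable base = $171,980 − $7,100 = $164,880.
Year 1: DB = ⌊$171,980 × 125%/8⌋ = $26,871; SL = ⌊$164,880/8⌋ = $20,610 → take DB $26,871. Book value $145,109.
Year 2: DB = ⌊$145,109 × 125%/8⌋ = $22,673; SL = ⌊$138,009/7⌋ = $19,715 → take DB $22,673. Book value $122,436.
Year 3: DB = ⌊$122,436 × 125%/8⌋ = $19,130; SL = ⌊$115,336/6⌋ = $19,222 → take SL $19,222. Book value $103,214.
Year 4: DB = ⌊$103,214 × 125%/8⌋ = $16,127; SL = ⌊$96,114/5⌋ = $19,222 → take SL $19,222. Book value $83,992.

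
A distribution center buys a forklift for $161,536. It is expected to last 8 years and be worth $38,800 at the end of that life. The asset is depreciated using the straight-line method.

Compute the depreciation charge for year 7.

Depreciable base = $161,536 − $38,800 = $122,736.
Annual expense = $122,736 / 8 = $15,342.

$15,342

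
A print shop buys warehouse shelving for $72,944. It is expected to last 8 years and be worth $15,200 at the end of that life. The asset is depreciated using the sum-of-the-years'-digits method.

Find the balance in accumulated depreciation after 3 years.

$33,684

Depreciable base = $72,944 − $15,200 = $57,744.
Sum of the years' digits = 8+7+6+5+4+3+2+1 = 36.
Year 1: $57,744 × 8/36 = $12,832. Book value $60,112.
Year 2: $57,744 × 7/36 = $11,228. Book value $48,884.
Year 3: $57,744 × 6/36 = $9,624. Book value $39,260.
Accumulated through year 3 = $72,944 − $39,260 = $33,684.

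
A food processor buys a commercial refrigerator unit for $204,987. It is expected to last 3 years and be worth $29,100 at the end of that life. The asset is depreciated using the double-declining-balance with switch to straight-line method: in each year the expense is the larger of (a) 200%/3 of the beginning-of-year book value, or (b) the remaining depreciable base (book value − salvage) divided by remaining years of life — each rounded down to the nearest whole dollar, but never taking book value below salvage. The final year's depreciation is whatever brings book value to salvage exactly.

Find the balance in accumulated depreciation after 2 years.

Depreciable base = $204,987 − $29,100 = $175,887.
Year 1: DB = ⌊$204,987 × 200%/3⌋ = $136,658; SL = ⌊$175,887/3⌋ = $58,629 → take DB $136,658. Book value $68,329.
Year 2: DB = ⌊$68,329 × 200%/3⌋ = $45,552; SL = ⌊$39,229/2⌋ = $19,614 → take DB $45,552, capped at $39,229. Book value $29,100.
Accumulated through year 2 = $204,987 − $29,100 = $175,887.

$175,887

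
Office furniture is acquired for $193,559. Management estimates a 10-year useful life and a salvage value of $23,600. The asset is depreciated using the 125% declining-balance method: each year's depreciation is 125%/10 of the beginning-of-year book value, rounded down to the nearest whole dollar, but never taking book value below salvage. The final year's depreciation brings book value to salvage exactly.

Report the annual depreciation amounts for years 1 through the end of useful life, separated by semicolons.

$24,194; $21,170; $18,524; $16,208; $14,182; $12,410; $10,858; $9,501; $8,314; $34,598

Depreciable base = $193,559 − $23,600 = $169,959.
Year 1: ⌊$193,559 × 125%/10⌋ = $24,194. Book value $169,365.
Year 2: ⌊$169,365 × 125%/10⌋ = $21,170. Book value $148,195.
Year 3: ⌊$148,195 × 125%/10⌋ = $18,524. Book value $129,671.
Year 4: ⌊$129,671 × 125%/10⌋ = $16,208. Book value $113,463.
Year 5: ⌊$113,463 × 125%/10⌋ = $14,182. Book value $99,281.
Year 6: ⌊$99,281 × 125%/10⌋ = $12,410. Book value $86,871.
Year 7: ⌊$86,871 × 125%/10⌋ = $10,858. Book value $76,013.
Year 8: ⌊$76,013 × 125%/10⌋ = $9,501. Book value $66,512.
Year 9: ⌊$66,512 × 125%/10⌋ = $8,314. Book value $58,198.
Year 10 (final): $58,198 − $23,600 = $34,598. Book value $23,600.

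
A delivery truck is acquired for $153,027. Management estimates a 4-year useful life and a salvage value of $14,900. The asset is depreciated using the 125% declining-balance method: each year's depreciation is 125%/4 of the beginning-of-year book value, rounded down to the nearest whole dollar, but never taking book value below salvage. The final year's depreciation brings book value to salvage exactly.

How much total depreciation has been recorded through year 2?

Depreciable base = $153,027 − $14,900 = $138,127.
Year 1: ⌊$153,027 × 125%/4⌋ = $47,820. Book value $105,207.
Year 2: ⌊$105,207 × 125%/4⌋ = $32,877. Book value $72,330.
Accumulated through year 2 = $153,027 − $72,330 = $80,697.

$80,697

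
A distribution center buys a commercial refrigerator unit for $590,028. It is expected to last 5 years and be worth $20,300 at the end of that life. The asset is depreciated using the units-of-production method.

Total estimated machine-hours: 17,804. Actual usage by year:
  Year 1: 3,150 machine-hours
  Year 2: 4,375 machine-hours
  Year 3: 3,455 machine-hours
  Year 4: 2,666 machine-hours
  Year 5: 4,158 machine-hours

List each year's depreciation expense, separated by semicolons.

Depreciable base = $590,028 − $20,300 = $569,728.
Rate = $569,728 / 17,804 machine-hours = $32 per machine-hour.
Year 1: 3,150 × $32 = $100,800. Book value $489,228.
Year 2: 4,375 × $32 = $140,000. Book value $349,228.
Year 3: 3,455 × $32 = $110,560. Book value $238,668.
Year 4: 2,666 × $32 = $85,312. Book value $153,356.
Year 5: 4,158 × $32 = $133,056. Book value $20,300.

$100,800; $140,000; $110,560; $85,312; $133,056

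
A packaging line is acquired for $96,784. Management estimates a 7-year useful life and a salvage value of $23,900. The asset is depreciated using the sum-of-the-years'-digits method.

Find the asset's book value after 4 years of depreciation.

Depreciable base = $96,784 − $23,900 = $72,884.
Sum of the years' digits = 7+6+5+4+3+2+1 = 28.
Year 1: $72,884 × 7/28 = $18,221. Book value $78,563.
Year 2: $72,884 × 6/28 = $15,618. Book value $62,945.
Year 3: $72,884 × 5/28 = $13,015. Book value $49,930.
Year 4: $72,884 × 4/28 = $10,412. Book value $39,518.

$39,518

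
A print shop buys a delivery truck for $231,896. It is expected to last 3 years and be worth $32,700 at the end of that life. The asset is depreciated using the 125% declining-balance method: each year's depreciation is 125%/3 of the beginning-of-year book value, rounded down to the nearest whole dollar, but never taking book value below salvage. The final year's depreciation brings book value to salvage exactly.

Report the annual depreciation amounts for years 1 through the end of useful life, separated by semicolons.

Depreciable base = $231,896 − $32,700 = $199,196.
Year 1: ⌊$231,896 × 125%/3⌋ = $96,623. Book value $135,273.
Year 2: ⌊$135,273 × 125%/3⌋ = $56,363. Book value $78,910.
Year 3 (final): $78,910 − $32,700 = $46,210. Book value $32,700.

$96,623; $56,363; $46,210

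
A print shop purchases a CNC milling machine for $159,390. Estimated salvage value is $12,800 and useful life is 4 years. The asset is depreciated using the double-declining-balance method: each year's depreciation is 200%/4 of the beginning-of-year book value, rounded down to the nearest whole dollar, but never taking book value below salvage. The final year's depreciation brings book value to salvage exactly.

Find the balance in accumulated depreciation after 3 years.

Depreciable base = $159,390 − $12,800 = $146,590.
Year 1: ⌊$159,390 × 200%/4⌋ = $79,695. Book value $79,695.
Year 2: ⌊$79,695 × 200%/4⌋ = $39,847. Book value $39,848.
Year 3: ⌊$39,848 × 200%/4⌋ = $19,924. Book value $19,924.
Accumulated through year 3 = $159,390 − $19,924 = $139,466.

$139,466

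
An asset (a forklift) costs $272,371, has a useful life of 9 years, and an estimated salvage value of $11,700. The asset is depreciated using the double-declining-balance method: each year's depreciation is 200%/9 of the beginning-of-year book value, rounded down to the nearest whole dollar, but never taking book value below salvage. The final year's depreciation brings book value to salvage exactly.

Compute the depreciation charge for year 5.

$22,150

Depreciable base = $272,371 − $11,700 = $260,671.
Year 1: ⌊$272,371 × 200%/9⌋ = $60,526. Book value $211,845.
Year 2: ⌊$211,845 × 200%/9⌋ = $47,076. Book value $164,769.
Year 3: ⌊$164,769 × 200%/9⌋ = $36,615. Book value $128,154.
Year 4: ⌊$128,154 × 200%/9⌋ = $28,478. Book value $99,676.
Year 5: ⌊$99,676 × 200%/9⌋ = $22,150. Book value $77,526.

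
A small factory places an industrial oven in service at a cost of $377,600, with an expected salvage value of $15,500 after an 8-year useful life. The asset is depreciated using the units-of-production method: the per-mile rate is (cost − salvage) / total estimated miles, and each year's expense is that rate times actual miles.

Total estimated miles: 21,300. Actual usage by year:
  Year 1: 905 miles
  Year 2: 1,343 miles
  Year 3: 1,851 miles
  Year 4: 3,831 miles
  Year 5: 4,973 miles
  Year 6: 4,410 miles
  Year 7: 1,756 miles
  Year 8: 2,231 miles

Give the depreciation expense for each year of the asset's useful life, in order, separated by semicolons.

Depreciable base = $377,600 − $15,500 = $362,100.
Rate = $362,100 / 21,300 miles = $17 per mile.
Year 1: 905 × $17 = $15,385. Book value $362,215.
Year 2: 1,343 × $17 = $22,831. Book value $339,384.
Year 3: 1,851 × $17 = $31,467. Book value $307,917.
Year 4: 3,831 × $17 = $65,127. Book value $242,790.
Year 5: 4,973 × $17 = $84,541. Book value $158,249.
Year 6: 4,410 × $17 = $74,970. Book value $83,279.
Year 7: 1,756 × $17 = $29,852. Book value $53,427.
Year 8: 2,231 × $17 = $37,927. Book value $15,500.

$15,385; $22,831; $31,467; $65,127; $84,541; $74,970; $29,852; $37,927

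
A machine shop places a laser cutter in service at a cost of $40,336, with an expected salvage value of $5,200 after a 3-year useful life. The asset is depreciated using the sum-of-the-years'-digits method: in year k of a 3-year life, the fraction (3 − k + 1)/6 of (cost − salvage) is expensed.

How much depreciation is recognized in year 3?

$5,856

Depreciable base = $40,336 − $5,200 = $35,136.
Sum of the years' digits = 3+2+1 = 6.
Year 1: $35,136 × 3/6 = $17,568. Book value $22,768.
Year 2: $35,136 × 2/6 = $11,712. Book value $11,056.
Year 3: $35,136 × 1/6 = $5,856. Book value $5,200.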